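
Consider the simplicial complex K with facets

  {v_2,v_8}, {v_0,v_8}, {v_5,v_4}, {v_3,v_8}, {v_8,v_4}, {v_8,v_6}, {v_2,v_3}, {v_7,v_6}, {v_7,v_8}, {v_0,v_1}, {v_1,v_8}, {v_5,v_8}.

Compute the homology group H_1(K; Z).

K has 9 vertices, 12 edges.
rank ∂_1 = 8, rank ∂_2 = 0 ⇒ b_1 = 12 − 8 − 0 = 4. So H_1 ≅ Z^4.

H_1 = Z^4.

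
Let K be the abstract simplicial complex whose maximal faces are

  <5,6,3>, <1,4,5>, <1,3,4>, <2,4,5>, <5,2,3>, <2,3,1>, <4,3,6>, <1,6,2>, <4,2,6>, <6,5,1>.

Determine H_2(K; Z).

Fix the vertex order 1 < 2 < 3 < 4 < 5 < 6 and write every simplex with vertices in increasing order. Then dim K = 2 and the simplices of K are:

  0-simplices (6): [1], [2], [3], [4], [5], [6]
  1-simplices (15): [1,2], [1,3], [1,4], [1,5], [1,6], [2,3], [2,4], [2,5], [2,6], [3,4], [3,5], [3,6], [4,5], [4,6], [5,6]
  2-simplices (10): [1,2,3], [1,2,6], [1,3,4], [1,4,5], [1,5,6], [2,3,5], [2,4,5], [2,4,6], [3,4,6], [3,5,6]

Hence C_0 ≅ Z^6, C_1 ≅ Z^15, C_2 ≅ Z^10.

Boundary ∂_1: C_1 → C_0 sends each edge [p,q] (with p < q) to q − p. For instance
  ∂[3,6] = [6] − [3].
The resulting 6×15 matrix has rank 5, and its Smith normal form has invariant factors (1,1,1,1,1).

∂_2: C_2 → C_1 acts by ∂[p,q,r] = [q,r] − [p,r] + [p,q]. For instance
  ∂[1,2,3] = [2,3] − [1,3] + [1,2],
  ∂[2,3,5] = [3,5] − [2,5] + [2,3].
This gives a 15×10 integer matrix of rank 10; reducing to Smith normal form yields diagonal entries (1,1,1,1,1,1,1,1,1,2).

Now H_k = ker ∂_k / im ∂_{k+1}, so:

  H_2: rank ker ∂_2 − rank ∂_3 = (10 − 10) − 0 = 0, and there is no ∂_3, so H_2 ≅ 0.

H_2 ≅ 0.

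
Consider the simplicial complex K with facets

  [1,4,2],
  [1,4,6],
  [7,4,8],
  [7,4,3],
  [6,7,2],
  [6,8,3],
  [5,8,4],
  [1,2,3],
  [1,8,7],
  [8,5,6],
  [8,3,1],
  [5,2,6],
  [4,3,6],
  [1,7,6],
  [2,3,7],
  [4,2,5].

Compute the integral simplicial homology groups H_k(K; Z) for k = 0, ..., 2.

H_0 ≅ Z,  H_1 ≅ Z^2,  H_2 ≅ Z.

K has 8 vertices, 24 edges, 16 triangles.
rank ∂_0 = 0, rank ∂_1 = 7 ⇒ b_0 = 8 − 0 − 7 = 1; all invariant factors of ∂_1 are 1 so no torsion. So H_0 = Z.
rank ∂_1 = 7, rank ∂_2 = 15 ⇒ b_1 = 24 − 7 − 15 = 2; all invariant factors of ∂_2 are 1 so no torsion. So H_1 = Z^2.
rank ∂_2 = 15, rank ∂_3 = 0 ⇒ b_2 = 16 − 15 − 0 = 1. So H_2 = Z.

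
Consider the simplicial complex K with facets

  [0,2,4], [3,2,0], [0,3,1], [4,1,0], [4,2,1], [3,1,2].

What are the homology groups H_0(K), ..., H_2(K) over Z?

Order the vertices as 0 < 1 < 2 < 3 < 4. Listing each simplex with vertices in this order, K has dimension 2 with simplices:

  0-simplices (5): [0], [1], [2], [3], [4]
  1-simplices (9): [0,1], [0,2], [0,3], [0,4], [1,2], [1,3], [1,4], [2,3], [2,4]
  2-simplices (6): [0,1,3], [0,1,4], [0,2,3], [0,2,4], [1,2,3], [1,2,4]

so the chain groups are C_0 ≅ Z^5, C_1 ≅ Z^9, C_2 ≅ Z^6.

Boundary ∂_1: C_1 → C_0 maps an edge to its endpoints' difference, ∂[p,q] = q − p.
This gives a 5×9 integer matrix of rank 4; reducing to Smith normal form yields diagonal entries (1,1,1,1).

Boundary ∂_2: C_2 → C_1 maps a triangle to the signed sum of its edges. For instance
  ∂[1,2,3] = [2,3] − [1,3] + [1,2],
  ∂[0,1,3] = [1,3] − [0,3] + [0,1].
This gives a 9×6 integer matrix of rank 5; reducing to Smith normal form yields diagonal entries (1,1,1,1,1).

Computing H_k = (kernel of ∂_k) / (image of ∂_{k+1}):

  H_0: rank C_0 − rank ∂_1 = 5 − 4 = 1, and the invariant factors of ∂_1 are all 1, so H_0 ≅ Z.
  H_1: rank ker ∂_1 − rank ∂_2 = (9 − 4) − 5 = 0, and the invariant factors of ∂_2 are all 1, so H_1 ≅ 0.
  H_2: rank ker ∂_2 − rank ∂_3 = (6 − 5) − 0 = 1, and there is no ∂_3, so H_2 ≅ Z.

H_0 = Z,  H_1 = 0,  H_2 = Z.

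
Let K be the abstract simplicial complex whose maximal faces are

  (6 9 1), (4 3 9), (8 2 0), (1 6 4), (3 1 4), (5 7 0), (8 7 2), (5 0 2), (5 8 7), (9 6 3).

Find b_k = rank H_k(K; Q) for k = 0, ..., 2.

b_0 = 2, b_1 = 2, b_2 = 0.

We work with the vertex ordering 0 < 1 < 2 < 3 < 4 < 5 < 6 < 7 < 8 < 9. The simplices of K, each written with vertices in increasing order, are:

  0-simplices (10): [0], [1], [2], [3], [4], [5], [6], [7], [8], [9]
  1-simplices (20): [0,2], [0,5], [0,7], [0,8], [1,3], [1,4], [1,6], [1,9], [2,5], [2,7], [2,8], [3,4], [3,6], [3,9], [4,6], [4,9], [5,7], [5,8], [6,9], [7,8]
  2-simplices (10): [0,2,5], [0,2,8], [0,5,7], [1,3,4], [1,4,6], [1,6,9], [2,7,8], [3,4,9], [3,6,9], [5,7,8]

Hence C_0 ≅ Z^10, C_1 ≅ Z^20, C_2 ≅ Z^10.

Boundary ∂_1: C_1 → C_0 is given by ∂[p,q] = [q] − [p].
The resulting 10×20 matrix has rank 8, and its Smith normal form has invariant factors (1,1,1,1,1,1,1,1).

Boundary ∂_2: C_2 → C_1 maps a triangle to the signed sum of its edges. For instance
  ∂[3,4,9] = [4,9] − [3,9] + [3,4],
  ∂[3,6,9] = [6,9] − [3,9] + [3,6].
The 20×10 boundary matrix has rank 10 and Smith normal form diag(1,1,1,1,1,1,1,1,1,1).

Now H_k = ker ∂_k / im ∂_{k+1}, so:

  H_0: rank C_0 − rank ∂_1 = 10 − 8 = 2, and the invariant factors of ∂_1 are all 1, so H_0 = Z^2.
  H_1: rank ker ∂_1 − rank ∂_2 = (20 − 8) − 10 = 2, and the invariant factors of ∂_2 are all 1, so H_1 = Z^2.
  H_2: rank ker ∂_2 − rank ∂_3 = (10 − 10) − 0 = 0, and there is no ∂_3, so H_2 = 0.

As a check, the Euler characteristic is 10 − 20 + 10 = 0, which agrees with 2 − 2 + 0 = 0.

Hence the Betti numbers are b_0 = 2, b_1 = 2, b_2 = 0.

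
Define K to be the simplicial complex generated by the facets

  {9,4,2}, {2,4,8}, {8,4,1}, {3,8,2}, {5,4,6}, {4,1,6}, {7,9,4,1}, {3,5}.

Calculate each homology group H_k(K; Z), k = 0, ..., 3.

Order the vertices as 1 < 2 < 3 < 4 < 5 < 6 < 7 < 8 < 9. Listing each simplex with vertices in this order, K has dimension 3 with simplices:

  0-simplices (9): [1], [2], [3], [4], [5], [6], [7], [8], [9]
  1-simplices (18): [1,4], [1,6], [1,7], [1,8], [1,9], [2,3], [2,4], [2,8], [2,9], [3,5], [3,8], [4,5], [4,6], [4,7], [4,8], [4,9], [5,6], [7,9]
  2-simplices (10): [1,4,6], [1,4,7], [1,4,8], [1,4,9], [1,7,9], [2,3,8], [2,4,8], [2,4,9], [4,5,6], [4,7,9]
  3-simplices (1): [1,4,7,9]

Hence C_0 ≅ Z^9, C_1 ≅ Z^18, C_2 ≅ Z^10, C_3 ≅ Z^1.

∂_1: C_1 → C_0 maps an edge to its endpoints' difference, ∂[p,q] = q − p. For instance
  ∂[5,6] = [6] − [5].
As a 9×18 matrix over Z this has rank 8, with invariant factors (1,1,1,1,1,1,1,1).

∂_2: C_2 → C_1 acts by ∂[p,q,r] = [q,r] − [p,r] + [p,q]. For instance
  ∂[2,4,8] = [4,8] − [2,8] + [2,4],
  ∂[1,4,9] = [4,9] − [1,9] + [1,4].
The resulting 18×10 matrix has rank 9, and its Smith normal form has invariant factors (1,1,1,1,1,1,1,1,1).

∂_3: C_3 → C_2 sends each 3-simplex σ to the alternating sum Σ_i (−1)^i (σ with its i-th vertex removed). For instance
  ∂[1,4,7,9] = [4,7,9] − [1,7,9] + [1,4,9] − [1,4,7].
As a 10×1 matrix over Z this has rank 1, with invariant factors (1).

Computing H_k = (kernel of ∂_k) / (image of ∂_{k+1}):

  H_0: rank C_0 − rank ∂_1 = 9 − 8 = 1, and the invariant factors of ∂_1 are all 1, so H_0 ≅ Z.
  H_1: rank ker ∂_1 − rank ∂_2 = (18 − 8) − 9 = 1, and the invariant factors of ∂_2 are all 1, so H_1 ≅ Z.
  H_2: rank ker ∂_2 − rank ∂_3 = (10 − 9) − 1 = 0, and the invariant factors of ∂_3 are all 1, so H_2 ≅ 0.
  H_3: rank ker ∂_3 − rank ∂_4 = (1 − 1) − 0 = 0, and there is no ∂_4, so H_3 ≅ 0.

H_0 ≅ Z,  H_1 ≅ Z,  H_2 = 0,  H_3 = 0.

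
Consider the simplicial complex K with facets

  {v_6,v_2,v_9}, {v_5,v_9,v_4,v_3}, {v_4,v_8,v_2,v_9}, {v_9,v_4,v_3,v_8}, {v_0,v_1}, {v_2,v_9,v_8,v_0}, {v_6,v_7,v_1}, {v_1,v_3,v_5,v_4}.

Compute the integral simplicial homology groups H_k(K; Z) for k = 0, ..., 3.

H_0 ≅ Z,  H_1 ≅ Z^2,  H_2 = 0,  H_3 = 0.

Take the total order v_0 < v_1 < v_2 < v_3 < v_4 < v_5 < v_6 < v_7 < v_8 < v_9 on the vertex set. Then K (dimension 3) consists of the simplices:

  0-simplices (10): [v_0], [v_1], [v_2], [v_3], [v_4], [v_5], [v_6], [v_7], [v_8], [v_9]
  1-simplices (24): (24 of them)
  2-simplices (18): (18 of them)
  3-simplices (5): [v_0,v_2,v_8,v_9], [v_1,v_3,v_4,v_5], [v_2,v_4,v_8,v_9], [v_3,v_4,v_5,v_9], [v_3,v_4,v_8,v_9]

Hence C_0 ≅ Z^10, C_1 ≅ Z^24, C_2 ≅ Z^18, C_3 ≅ Z^5.

The boundary map ∂_1: C_1 → C_0 maps an edge to its endpoints' difference, ∂[p,q] = q − p. For instance
  ∂[v_0,v_1] = [v_1] − [v_0].
As a 10×24 matrix over Z this has rank 9, with invariant factors (1,1,1,1,1,1,1,1,1).

Boundary ∂_2: C_2 → C_1 maps a triangle to the signed sum of its edges. For instance
  ∂[v_4,v_5,v_9] = [v_5,v_9] − [v_4,v_9] + [v_4,v_5],
  ∂[v_1,v_3,v_4] = [v_3,v_4] − [v_1,v_4] + [v_1,v_3].
This gives a 24×18 integer matrix of rank 13; reducing to Smith normal form yields diagonal entries (1,1,1,1,1,1,1,1,1,1,1,1,1).

Boundary ∂_3: C_3 → C_2 sends each 3-simplex σ to the alternating sum Σ_i (−1)^i (σ with its i-th vertex removed). For instance
  ∂[v_2,v_4,v_8,v_9] = [v_4,v_8,v_9] − [v_2,v_8,v_9] + [v_2,v_4,v_9] − [v_2,v_4,v_8],
  ∂[v_1,v_3,v_4,v_5] = [v_3,v_4,v_5] − [v_1,v_4,v_5] + [v_1,v_3,v_5] − [v_1,v_3,v_4].
The resulting 18×5 matrix has rank 5, and its Smith normal form has invariant factors (1,1,1,1,1).

Now H_k = ker ∂_k / im ∂_{k+1}, so:

  H_0: rank C_0 − rank ∂_1 = 10 − 9 = 1, and the invariant factors of ∂_1 are all 1, so H_0 = Z.
  H_1: rank ker ∂_1 − rank ∂_2 = (24 − 9) − 13 = 2, and the invariant factors of ∂_2 are all 1, so H_1 = Z^2.
  H_2: rank ker ∂_2 − rank ∂_3 = (18 − 13) − 5 = 0, and the invariant factors of ∂_3 are all 1, so H_2 = 0.
  H_3: rank ker ∂_3 − rank ∂_4 = (5 − 5) − 0 = 0, and there is no ∂_4, so H_3 = 0.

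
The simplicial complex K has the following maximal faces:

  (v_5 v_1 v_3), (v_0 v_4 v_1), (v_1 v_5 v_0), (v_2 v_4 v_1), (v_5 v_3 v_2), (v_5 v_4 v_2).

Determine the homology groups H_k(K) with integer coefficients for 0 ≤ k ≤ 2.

H_0 ≅ Z,  H_1 ≅ Z,  H_2 = 0.

K has 6 vertices, 12 edges, 6 triangles.
rank ∂_0 = 0, rank ∂_1 = 5 ⇒ b_0 = 6 − 0 − 5 = 1; all invariant factors of ∂_1 are 1 so no torsion. So H_0 ≅ Z.
rank ∂_1 = 5, rank ∂_2 = 6 ⇒ b_1 = 12 − 5 − 6 = 1; all invariant factors of ∂_2 are 1 so no torsion. So H_1 ≅ Z.
rank ∂_2 = 6, rank ∂_3 = 0 ⇒ b_2 = 6 − 6 − 0 = 0. So H_2 ≅ 0.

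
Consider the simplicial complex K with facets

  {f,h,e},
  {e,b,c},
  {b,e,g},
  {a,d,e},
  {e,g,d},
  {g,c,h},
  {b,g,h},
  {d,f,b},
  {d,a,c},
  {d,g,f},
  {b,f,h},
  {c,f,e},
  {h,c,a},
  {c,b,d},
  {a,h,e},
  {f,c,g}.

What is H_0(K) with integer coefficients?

H_0 ≅ Z.

K has 8 vertices, 24 edges, 16 triangles.
rank ∂_0 = 0, rank ∂_1 = 7 ⇒ b_0 = 8 − 0 − 7 = 1; all invariant factors of ∂_1 are 1 so no torsion. So H_0 ≅ Z.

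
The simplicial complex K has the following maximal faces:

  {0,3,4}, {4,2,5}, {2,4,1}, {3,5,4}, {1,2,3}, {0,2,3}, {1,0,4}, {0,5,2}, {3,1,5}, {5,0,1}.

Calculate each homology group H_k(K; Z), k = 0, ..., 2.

We work with the vertex ordering 0 < 1 < 2 < 3 < 4 < 5. The simplices of K, each written with vertices in increasing order, are:

  0-simplices (6): [0], [1], [2], [3], [4], [5]
  1-simplices (15): [0,1], [0,2], [0,3], [0,4], [0,5], [1,2], [1,3], [1,4], [1,5], [2,3], [2,4], [2,5], [3,4], [3,5], [4,5]
  2-simplices (10): [0,1,4], [0,1,5], [0,2,3], [0,2,5], [0,3,4], [1,2,3], [1,2,4], [1,3,5], [2,4,5], [3,4,5]

so the chain groups are C_0 ≅ Z^6, C_1 ≅ Z^15, C_2 ≅ Z^10.

The boundary map ∂_1: C_1 → C_0 maps an edge to its endpoints' difference, ∂[p,q] = q − p. For instance
  ∂[3,5] = [5] − [3].
The 6×15 boundary matrix has rank 5 and Smith normal form diag(1,1,1,1,1).

Boundary ∂_2: C_2 → C_1 sends each 2-simplex [p,q,r] to [q,r] − [p,r] + [p,q]. For instance
  ∂[1,2,4] = [2,4] − [1,4] + [1,2],
  ∂[0,2,3] = [2,3] − [0,3] + [0,2].
The resulting 15×10 matrix has rank 10, and its Smith normal form has invariant factors (1,1,1,1,1,1,1,1,1,2).

Reading off H_k = ker ∂_k / im ∂_{k+1}:

  H_0: rank C_0 − rank ∂_1 = 6 − 5 = 1, and the invariant factors of ∂_1 are all 1, so H_0 = Z.
  H_1: rank ker ∂_1 − rank ∂_2 = (15 − 5) − 10 = 0, and ∂_2 has invariant factor 2 > 1, so H_1 = Z/2.
  H_2: rank ker ∂_2 − rank ∂_3 = (10 − 10) − 0 = 0, and there is no ∂_3, so H_2 = 0.

(K is a triangulation of the real projective plane RP^2.)

H_0 ≅ Z,  H_1 ≅ Z/2,  H_2 = 0.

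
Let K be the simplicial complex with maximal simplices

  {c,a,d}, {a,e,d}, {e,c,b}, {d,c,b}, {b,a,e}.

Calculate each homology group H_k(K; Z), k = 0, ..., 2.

Take the total order a < b < c < d < e on the vertex set. Then K (dimension 2) consists of the simplices:

  0-simplices (5): a, b, c, d, e
  1-simplices (10): ab, ac, ad, ae, bc, bd, be, cd, ce, de
  2-simplices (5): abe, acd, ade, bcd, bce

so the chain groups are C_0 ≅ Z^5, C_1 ≅ Z^10, C_2 ≅ Z^5.

∂_1: C_1 → C_0 is given by ∂[p,q] = [q] − [p].
As a 5×10 matrix over Z this has rank 4, with invariant factors (1,1,1,1).

Boundary ∂_2: C_2 → C_1 sends each 2-simplex [p,q,r] to [q,r] − [p,r] + [p,q]. For instance
  ∂ade = de − ae + ad,
  ∂bcd = cd − bd + bc.
The 10×5 boundary matrix has rank 5 and Smith normal form diag(1,1,1,1,1).

Now H_k = ker ∂_k / im ∂_{k+1}, so:

  H_0: rank C_0 − rank ∂_1 = 5 − 4 = 1, and the invariant factors of ∂_1 are all 1, so H_0 = Z.
  H_1: rank ker ∂_1 − rank ∂_2 = (10 − 4) − 5 = 1, and the invariant factors of ∂_2 are all 1, so H_1 = Z.
  H_2: rank ker ∂_2 − rank ∂_3 = (5 − 5) − 0 = 0, and there is no ∂_3, so H_2 = 0.

(K is a triangulation of the Möbius band.)

H_0 ≅ Z,  H_1 ≅ Z,  H_2 = 0.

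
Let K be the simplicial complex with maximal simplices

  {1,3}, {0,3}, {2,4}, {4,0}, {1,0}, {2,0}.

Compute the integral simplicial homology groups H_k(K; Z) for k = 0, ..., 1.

We work with the vertex ordering 0 < 1 < 2 < 3 < 4. The simplices of K, each written with vertices in increasing order, are:

  0-simplices (5): [0], [1], [2], [3], [4]
  1-simplices (6): [0,1], [0,2], [0,3], [0,4], [1,3], [2,4]

giving chain groups C_0 ≅ Z^5, C_1 ≅ Z^6.

The boundary map ∂_1: C_1 → C_0 maps an edge to its endpoints' difference, ∂[p,q] = q − p. For instance
  ∂[1,3] = [3] − [1].
The 5×6 boundary matrix has rank 4 and Smith normal form diag(1,1,1,1).

Reading off H_k = ker ∂_k / im ∂_{k+1}:

  H_0: rank C_0 − rank ∂_1 = 5 − 4 = 1, and the invariant factors of ∂_1 are all 1, so H_0 ≅ Z.
  H_1: rank ker ∂_1 − rank ∂_2 = (6 − 4) − 0 = 2, and there is no ∂_2, so H_1 ≅ Z^2.

(K is a triangulation of a wedge of 2 circles.)

H_0 = Z,  H_1 = Z^2.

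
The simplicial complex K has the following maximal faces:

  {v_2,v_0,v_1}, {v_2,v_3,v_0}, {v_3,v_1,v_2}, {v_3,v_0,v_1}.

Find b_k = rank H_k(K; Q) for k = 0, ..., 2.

Order the vertices as v_0 < v_1 < v_2 < v_3. Listing each simplex with vertices in this order, K has dimension 2 with simplices:

  0-simplices (4): [v_0], [v_1], [v_2], [v_3]
  1-simplices (6): [v_0,v_1], [v_0,v_2], [v_0,v_3], [v_1,v_2], [v_1,v_3], [v_2,v_3]
  2-simplices (4): [v_0,v_1,v_2], [v_0,v_1,v_3], [v_0,v_2,v_3], [v_1,v_2,v_3]

Hence C_0 ≅ Z^4, C_1 ≅ Z^6, C_2 ≅ Z^4.

Boundary ∂_1: C_1 → C_0 maps an edge to its endpoints' difference, ∂[p,q] = q − p. For instance
  ∂[v_1,v_2] = [v_2] − [v_1].
As a 4×6 matrix over Z this has rank 3, with invariant factors (1,1,1).

Boundary ∂_2: C_2 → C_1 maps a triangle to the signed sum of its edges. For instance
  ∂[v_1,v_2,v_3] = [v_2,v_3] − [v_1,v_3] + [v_1,v_2],
  ∂[v_0,v_1,v_3] = [v_1,v_3] − [v_0,v_3] + [v_0,v_1].
As a 6×4 matrix over Z this has rank 3, with invariant factors (1,1,1).

Now H_k = ker ∂_k / im ∂_{k+1}, so:

  H_0: rank C_0 − rank ∂_1 = 4 − 3 = 1, and the invariant factors of ∂_1 are all 1, so H_0 ≅ Z.
  H_1: rank ker ∂_1 − rank ∂_2 = (6 − 3) − 3 = 0, and the invariant factors of ∂_2 are all 1, so H_1 ≅ 0.
  H_2: rank ker ∂_2 − rank ∂_3 = (4 − 3) − 0 = 1, and there is no ∂_3, so H_2 ≅ Z.

As a check, the Euler characteristic is 4 − 6 + 4 = 2, which agrees with 1 − 0 + 1 = 2.

Hence the Betti numbers are b_0 = 1, b_1 = 0, b_2 = 1.

b_0 = 1, b_1 = 0, b_2 = 1.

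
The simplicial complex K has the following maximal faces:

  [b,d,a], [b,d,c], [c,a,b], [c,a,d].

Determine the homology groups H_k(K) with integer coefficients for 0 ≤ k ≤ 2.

We work with the vertex ordering a < b < c < d. The simplices of K, each written with vertices in increasing order, are:

  0-simplices (4): a, b, c, d
  1-simplices (6): ab, ac, ad, bc, bd, cd
  2-simplices (4): abc, abd, acd, bcd

so the chain groups are C_0 ≅ Z^4, C_1 ≅ Z^6, C_2 ≅ Z^4.

The boundary map ∂_1: C_1 → C_0 is given by ∂[p,q] = [q] − [p]. For instance
  ∂bd = d − b.
The resulting 4×6 matrix has rank 3, and its Smith normal form has invariant factors (1,1,1).

The boundary map ∂_2: C_2 → C_1 acts by ∂[p,q,r] = [q,r] − [p,r] + [p,q]. For instance
  ∂abc = bc − ac + ab,
  ∂bcd = cd − bd + bc.
As a 6×4 matrix over Z this has rank 3, with invariant factors (1,1,1).

Now H_k = ker ∂_k / im ∂_{k+1}, so:

  H_0: rank C_0 − rank ∂_1 = 4 − 3 = 1, and the invariant factors of ∂_1 are all 1, so H_0 = Z.
  H_1: rank ker ∂_1 − rank ∂_2 = (6 − 3) − 3 = 0, and the invariant factors of ∂_2 are all 1, so H_1 = 0.
  H_2: rank ker ∂_2 − rank ∂_3 = (4 − 3) − 0 = 1, and there is no ∂_3, so H_2 = Z.

As a check, the Euler characteristic is 4 − 6 + 4 = 2, which agrees with 1 − 0 + 1 = 2.
(K is a triangulation of the 2-sphere S^2.)

H_0 = Z,  H_1 = 0,  H_2 = Z.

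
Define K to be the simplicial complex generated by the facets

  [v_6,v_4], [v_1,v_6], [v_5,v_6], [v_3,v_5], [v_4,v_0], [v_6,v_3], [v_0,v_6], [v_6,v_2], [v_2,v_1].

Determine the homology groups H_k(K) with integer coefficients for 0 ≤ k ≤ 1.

We work with the vertex ordering v_0 < v_1 < v_2 < v_3 < v_4 < v_5 < v_6. The simplices of K, each written with vertices in increasing order, are:

  0-simplices (7): [v_0], [v_1], [v_2], [v_3], [v_4], [v_5], [v_6]
  1-simplices (9): [v_0,v_4], [v_0,v_6], [v_1,v_2], [v_1,v_6], [v_2,v_6], [v_3,v_5], [v_3,v_6], [v_4,v_6], [v_5,v_6]

so the chain groups are C_0 ≅ Z^7, C_1 ≅ Z^9.

The boundary map ∂_1: C_1 → C_0 is given by ∂[p,q] = [q] − [p].
The 7×9 boundary matrix has rank 6 and Smith normal form diag(1,1,1,1,1,1).

Computing H_k = (kernel of ∂_k) / (image of ∂_{k+1}):

  H_0: rank C_0 − rank ∂_1 = 7 − 6 = 1, and the invariant factors of ∂_1 are all 1, so H_0 = Z.
  H_1: rank ker ∂_1 − rank ∂_2 = (9 − 6) − 0 = 3, and there is no ∂_2, so H_1 = Z^3.

As a check, the Euler characteristic is 7 − 9 = -2, which agrees with 1 − 3 = -2.
(K is a triangulation of a wedge of 3 circles.)

H_0 = Z,  H_1 = Z^3.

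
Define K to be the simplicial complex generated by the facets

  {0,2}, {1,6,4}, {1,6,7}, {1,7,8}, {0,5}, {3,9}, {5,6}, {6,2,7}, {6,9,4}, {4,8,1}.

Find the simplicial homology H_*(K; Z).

H_0 ≅ Z,  H_1 ≅ Z,  H_2 = 0.

We work with the vertex ordering 0 < 1 < 2 < 3 < 4 < 5 < 6 < 7 < 8 < 9. The simplices of K, each written with vertices in increasing order, are:

  0-simplices (10): [0], [1], [2], [3], [4], [5], [6], [7], [8], [9]
  1-simplices (16): [0,2], [0,5], [1,4], [1,6], [1,7], [1,8], [2,6], [2,7], [3,9], [4,6], [4,8], [4,9], [5,6], [6,7], [6,9], [7,8]
  2-simplices (6): [1,4,6], [1,4,8], [1,6,7], [1,7,8], [2,6,7], [4,6,9]

Hence C_0 ≅ Z^10, C_1 ≅ Z^16, C_2 ≅ Z^6.

The boundary map ∂_1: C_1 → C_0 maps an edge to its endpoints' difference, ∂[p,q] = q − p. For instance
  ∂[2,7] = [7] − [2].
The 10×16 boundary matrix has rank 9 and Smith normal form diag(1,1,1,1,1,1,1,1,1).

Boundary ∂_2: C_2 → C_1 maps a triangle to the signed sum of its edges. For instance
  ∂[1,6,7] = [6,7] − [1,7] + [1,6],
  ∂[4,6,9] = [6,9] − [4,9] + [4,6].
The 16×6 boundary matrix has rank 6 and Smith normal form diag(1,1,1,1,1,1).

Computing H_k = (kernel of ∂_k) / (image of ∂_{k+1}):

  H_0: rank C_0 − rank ∂_1 = 10 − 9 = 1, and the invariant factors of ∂_1 are all 1, so H_0 ≅ Z.
  H_1: rank ker ∂_1 − rank ∂_2 = (16 − 9) − 6 = 1, and the invariant factors of ∂_2 are all 1, so H_1 ≅ Z.
  H_2: rank ker ∂_2 − rank ∂_3 = (6 − 6) − 0 = 0, and there is no ∂_3, so H_2 ≅ 0.

As a check, the Euler characteristic is 10 − 16 + 6 = 0, which agrees with 1 − 1 + 0 = 0.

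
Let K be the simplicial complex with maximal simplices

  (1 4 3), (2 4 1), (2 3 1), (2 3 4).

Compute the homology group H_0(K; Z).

H_0 ≅ Z.

Order the vertices as 1 < 2 < 3 < 4. Listing each simplex with vertices in this order, K has dimension 2 with simplices:

  0-simplices (4): [1], [2], [3], [4]
  1-simplices (6): [1,2], [1,3], [1,4], [2,3], [2,4], [3,4]
  2-simplices (4): [1,2,3], [1,2,4], [1,3,4], [2,3,4]

Hence C_0 ≅ Z^4, C_1 ≅ Z^6, C_2 ≅ Z^4.

∂_1: C_1 → C_0 sends each edge [p,q] (with p < q) to q − p.
The 4×6 boundary matrix has rank 3 and Smith normal form diag(1,1,1).

Boundary ∂_2: C_2 → C_1 acts by ∂[p,q,r] = [q,r] − [p,r] + [p,q]. For instance
  ∂[2,3,4] = [3,4] − [2,4] + [2,3],
  ∂[1,2,4] = [2,4] − [1,4] + [1,2].
The resulting 6×4 matrix has rank 3, and its Smith normal form has invariant factors (1,1,1).

From H_k ≅ ker(∂_k) / im(∂_{k+1}) we obtain:

  H_0: rank C_0 − rank ∂_1 = 4 − 3 = 1, and the invariant factors of ∂_1 are all 1, so H_0 ≅ Z.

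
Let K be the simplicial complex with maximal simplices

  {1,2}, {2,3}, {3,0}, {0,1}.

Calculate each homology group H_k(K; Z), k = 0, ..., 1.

Order the vertices as 0 < 1 < 2 < 3. Listing each simplex with vertices in this order, K has dimension 1 with simplices:

  0-simplices (4): [0], [1], [2], [3]
  1-simplices (4): [0,1], [0,3], [1,2], [2,3]

so the chain groups are C_0 ≅ Z^4, C_1 ≅ Z^4.

The boundary map ∂_1: C_1 → C_0 sends each edge [p,q] (with p < q) to q − p. For instance
  ∂[0,3] = [3] − [0].
The 4×4 boundary matrix has rank 3 and Smith normal form diag(1,1,1).

Reading off H_k = ker ∂_k / im ∂_{k+1}:

  H_0: rank C_0 − rank ∂_1 = 4 − 3 = 1, and the invariant factors of ∂_1 are all 1, so H_0 ≅ Z.
  H_1: rank ker ∂_1 − rank ∂_2 = (4 − 3) − 0 = 1, and there is no ∂_2, so H_1 ≅ Z.

As a check, the Euler characteristic is 4 − 4 = 0, which agrees with 1 − 1 = 0.

H_0 ≅ Z,  H_1 ≅ Z.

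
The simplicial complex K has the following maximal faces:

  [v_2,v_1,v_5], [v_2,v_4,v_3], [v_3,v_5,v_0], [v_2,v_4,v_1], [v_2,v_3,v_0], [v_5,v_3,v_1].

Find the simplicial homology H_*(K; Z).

H_0 ≅ Z,  H_1 ≅ Z,  H_2 = 0.

K has 6 vertices, 12 edges, 6 triangles.
rank ∂_0 = 0, rank ∂_1 = 5 ⇒ b_0 = 6 − 0 − 5 = 1; all invariant factors of ∂_1 are 1 so no torsion. So H_0 ≅ Z.
rank ∂_1 = 5, rank ∂_2 = 6 ⇒ b_1 = 12 − 5 − 6 = 1; all invariant factors of ∂_2 are 1 so no torsion. So H_1 ≅ Z.
rank ∂_2 = 6, rank ∂_3 = 0 ⇒ b_2 = 6 − 6 − 0 = 0. So H_2 ≅ 0.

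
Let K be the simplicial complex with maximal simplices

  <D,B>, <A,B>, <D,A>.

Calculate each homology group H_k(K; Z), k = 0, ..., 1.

H_0 = Z,  H_1 = Z.

Order the vertices as A < B < D. Listing each simplex with vertices in this order, K has dimension 1 with simplices:

  0-simplices (3): A, B, D
  1-simplices (3): AB, AD, BD

giving chain groups C_0 ≅ Z^3, C_1 ≅ Z^3.

Boundary ∂_1: C_1 → C_0 maps an edge to its endpoints' difference, ∂[p,q] = q − p. For instance
  ∂AD = D − A.
The resulting 3×3 matrix has rank 2, and its Smith normal form has invariant factors (1,1).

Computing H_k = (kernel of ∂_k) / (image of ∂_{k+1}):

  H_0: rank C_0 − rank ∂_1 = 3 − 2 = 1, and the invariant factors of ∂_1 are all 1, so H_0 ≅ Z.
  H_1: rank ker ∂_1 − rank ∂_2 = (3 − 2) − 0 = 1, and there is no ∂_2, so H_1 ≅ Z.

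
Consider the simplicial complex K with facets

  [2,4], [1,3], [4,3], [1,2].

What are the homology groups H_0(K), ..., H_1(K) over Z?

We work with the vertex ordering 1 < 2 < 3 < 4. The simplices of K, each written with vertices in increasing order, are:

  0-simplices (4): [1], [2], [3], [4]
  1-simplices (4): [1,2], [1,3], [2,4], [3,4]

so the chain groups are C_0 ≅ Z^4, C_1 ≅ Z^4.

∂_1: C_1 → C_0 sends each edge [p,q] (with p < q) to q − p.
The 4×4 boundary matrix has rank 3 and Smith normal form diag(1,1,1).

Computing H_k = (kernel of ∂_k) / (image of ∂_{k+1}):

  H_0: rank C_0 − rank ∂_1 = 4 − 3 = 1, and the invariant factors of ∂_1 are all 1, so H_0 = Z.
  H_1: rank ker ∂_1 − rank ∂_2 = (4 − 3) − 0 = 1, and there is no ∂_2, so H_1 = Z.

As a check, the Euler characteristic is 4 − 4 = 0, which agrees with 1 − 1 = 0.

H_0 = Z,  H_1 = Z.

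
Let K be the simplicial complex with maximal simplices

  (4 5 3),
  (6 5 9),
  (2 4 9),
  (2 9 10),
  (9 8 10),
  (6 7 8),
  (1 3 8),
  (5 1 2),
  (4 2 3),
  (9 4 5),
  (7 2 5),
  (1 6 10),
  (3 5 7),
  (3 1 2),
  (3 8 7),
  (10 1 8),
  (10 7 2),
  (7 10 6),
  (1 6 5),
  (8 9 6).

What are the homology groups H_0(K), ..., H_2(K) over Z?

We work with the vertex ordering 1 < 2 < 3 < 4 < 5 < 6 < 7 < 8 < 9 < 10. The simplices of K, each written with vertices in increasing order, are:

  0-simplices (10): [1], [2], [3], [4], [5], [6], [7], [8], [9], [10]
  1-simplices (30): (30 of them)
  2-simplices (20): (20 of them)

so the chain groups are C_0 ≅ Z^10, C_1 ≅ Z^30, C_2 ≅ Z^20.

The boundary map ∂_1: C_1 → C_0 is given by ∂[p,q] = [q] − [p]. For instance
  ∂[7,8] = [8] − [7].
The 10×30 boundary matrix has rank 9 and Smith normal form diag(1,1,1,1,1,1,1,1,1).

∂_2: C_2 → C_1 maps a triangle to the signed sum of its edges. For instance
  ∂[3,4,5] = [4,5] − [3,5] + [3,4],
  ∂[3,5,7] = [5,7] − [3,7] + [3,5].
This gives a 30×20 integer matrix of rank 20; reducing to Smith normal form yields diagonal entries (1,1,1,1,1,1,1,1,1,1,1,1,1,1,1,1,1,1,1,2).

Computing H_k = (kernel of ∂_k) / (image of ∂_{k+1}):

  H_0: rank C_0 − rank ∂_1 = 10 − 9 = 1, and the invariant factors of ∂_1 are all 1, so H_0 ≅ Z.
  H_1: rank ker ∂_1 − rank ∂_2 = (30 − 9) − 20 = 1, and ∂_2 has invariant factor 2 > 1, so H_1 ≅ Z ⊕ Z_2.
  H_2: rank ker ∂_2 − rank ∂_3 = (20 − 20) − 0 = 0, and there is no ∂_3, so H_2 ≅ 0.

As a check, the Euler characteristic is 10 − 30 + 20 = 0, which agrees with 1 − 1 + 0 = 0.

H_0 = Z,  H_1 = Z ⊕ Z_2,  H_2 = 0.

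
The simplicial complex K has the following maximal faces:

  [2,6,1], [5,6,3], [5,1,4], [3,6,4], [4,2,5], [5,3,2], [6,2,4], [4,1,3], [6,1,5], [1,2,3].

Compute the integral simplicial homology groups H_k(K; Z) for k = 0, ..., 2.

Order the vertices as 1 < 2 < 3 < 4 < 5 < 6. Listing each simplex with vertices in this order, K has dimension 2 with simplices:

  0-simplices (6): [1], [2], [3], [4], [5], [6]
  1-simplices (15): [1,2], [1,3], [1,4], [1,5], [1,6], [2,3], [2,4], [2,5], [2,6], [3,4], [3,5], [3,6], [4,5], [4,6], [5,6]
  2-simplices (10): [1,2,3], [1,2,6], [1,3,4], [1,4,5], [1,5,6], [2,3,5], [2,4,5], [2,4,6], [3,4,6], [3,5,6]

so the chain groups are C_0 ≅ Z^6, C_1 ≅ Z^15, C_2 ≅ Z^10.

∂_1: C_1 → C_0 is given by ∂[p,q] = [q] − [p].
The resulting 6×15 matrix has rank 5, and its Smith normal form has invariant factors (1,1,1,1,1).

The boundary map ∂_2: C_2 → C_1 sends each 2-simplex [p,q,r] to [q,r] − [p,r] + [p,q]. For instance
  ∂[1,5,6] = [5,6] − [1,6] + [1,5],
  ∂[2,4,6] = [4,6] − [2,6] + [2,4].
The 15×10 boundary matrix has rank 10 and Smith normal form diag(1,1,1,1,1,1,1,1,1,2).

From H_k ≅ ker(∂_k) / im(∂_{k+1}) we obtain:

  H_0: rank C_0 − rank ∂_1 = 6 − 5 = 1, and the invariant factors of ∂_1 are all 1, so H_0 = Z.
  H_1: rank ker ∂_1 − rank ∂_2 = (15 − 5) − 10 = 0, and ∂_2 has invariant factor 2 > 1, so H_1 = Z/2Z.
  H_2: rank ker ∂_2 − rank ∂_3 = (10 − 10) − 0 = 0, and there is no ∂_3, so H_2 = 0.

H_0 ≅ Z,  H_1 ≅ Z/2Z,  H_2 = 0.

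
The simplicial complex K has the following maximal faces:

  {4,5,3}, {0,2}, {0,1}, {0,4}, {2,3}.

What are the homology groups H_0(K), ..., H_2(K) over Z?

H_0 ≅ Z,  H_1 ≅ Z,  H_2 = 0.

Take the total order 0 < 1 < 2 < 3 < 4 < 5 on the vertex set. Then K (dimension 2) consists of the simplices:

  0-simplices (6): [0], [1], [2], [3], [4], [5]
  1-simplices (7): [0,1], [0,2], [0,4], [2,3], [3,4], [3,5], [4,5]
  2-simplices (1): [3,4,5]

so the chain groups are C_0 ≅ Z^6, C_1 ≅ Z^7, C_2 ≅ Z^1.

Boundary ∂_1: C_1 → C_0 sends each edge [p,q] (with p < q) to q − p. For instance
  ∂[3,4] = [4] − [3].
This gives a 6×7 integer matrix of rank 5; reducing to Smith normal form yields diagonal entries (1,1,1,1,1).

Boundary ∂_2: C_2 → C_1 sends each 2-simplex [p,q,r] to [q,r] − [p,r] + [p,q]. For instance
  ∂[3,4,5] = [4,5] − [3,5] + [3,4].
As a 7×1 matrix over Z this has rank 1, with invariant factors (1).

Reading off H_k = ker ∂_k / im ∂_{k+1}:

  H_0: rank C_0 − rank ∂_1 = 6 − 5 = 1, and the invariant factors of ∂_1 are all 1, so H_0 ≅ Z.
  H_1: rank ker ∂_1 − rank ∂_2 = (7 − 5) − 1 = 1, and the invariant factors of ∂_2 are all 1, so H_1 ≅ Z.
  H_2: rank ker ∂_2 − rank ∂_3 = (1 − 1) − 0 = 0, and there is no ∂_3, so H_2 ≅ 0.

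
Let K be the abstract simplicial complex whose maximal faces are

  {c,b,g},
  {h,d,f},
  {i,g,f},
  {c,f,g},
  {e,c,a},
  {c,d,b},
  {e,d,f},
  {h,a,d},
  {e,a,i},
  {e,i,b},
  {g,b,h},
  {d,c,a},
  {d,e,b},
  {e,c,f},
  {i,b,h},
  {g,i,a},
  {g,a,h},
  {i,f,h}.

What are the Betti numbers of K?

Order the vertices as a < b < c < d < e < f < g < h < i. Listing each simplex with vertices in this order, K has dimension 2 with simplices:

  0-simplices (9): a, b, c, d, e, f, g, h, i
  1-simplices (27): ac, ad, ae, ag, ah, ai, bc, bd, be, bg, bh, bi, cd, ce, cf, cg, de, df, dh, ef, ei, fg, fh, fi, gh, gi, hi
  2-simplices (18): acd, ace, adh, aei, agh, agi, bcd, bcg, bde, bei, bgh, bhi, cef, cfg, def, dfh, fgi, fhi

giving chain groups C_0 ≅ Z^9, C_1 ≅ Z^27, C_2 ≅ Z^18.

The boundary map ∂_1: C_1 → C_0 sends each edge [p,q] (with p < q) to q − p. For instance
  ∂fi = i − f.
The resulting 9×27 matrix has rank 8, and its Smith normal form has invariant factors (1,1,1,1,1,1,1,1).

Boundary ∂_2: C_2 → C_1 sends each 2-simplex [p,q,r] to [q,r] − [p,r] + [p,q]. For instance
  ∂cfg = fg − cg + cf,
  ∂fgi = gi − fi + fg.
As a 27×18 matrix over Z this has rank 18, with invariant factors (1,1,1,1,1,1,1,1,1,1,1,1,1,1,1,1,1,2).

Computing H_k = (kernel of ∂_k) / (image of ∂_{k+1}):

  H_0: rank C_0 − rank ∂_1 = 9 − 8 = 1, and the invariant factors of ∂_1 are all 1, so H_0 = Z.
  H_1: rank ker ∂_1 − rank ∂_2 = (27 − 8) − 18 = 1, and ∂_2 has invariant factor 2 > 1, so H_1 = Z ⊕ Z/2Z.
  H_2: rank ker ∂_2 − rank ∂_3 = (18 − 18) − 0 = 0, and there is no ∂_3, so H_2 = 0.

As a check, the Euler characteristic is 9 − 27 + 18 = 0, which agrees with 1 − 1 + 0 = 0.

Hence the Betti numbers are b_0 = 1, b_1 = 1, b_2 = 0.

b_0 = 1, b_1 = 1, b_2 = 0.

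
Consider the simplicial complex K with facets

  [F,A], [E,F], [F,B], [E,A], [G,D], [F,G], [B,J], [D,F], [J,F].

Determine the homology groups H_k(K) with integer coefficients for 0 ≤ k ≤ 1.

Order the vertices as A < B < D < E < F < G < J. Listing each simplex with vertices in this order, K has dimension 1 with simplices:

  0-simplices (7): A, B, D, E, F, G, J
  1-simplices (9): AE, AF, BF, BJ, DF, DG, EF, FG, FJ

giving chain groups C_0 ≅ Z^7, C_1 ≅ Z^9.

Boundary ∂_1: C_1 → C_0 maps an edge to its endpoints' difference, ∂[p,q] = q − p.
As a 7×9 matrix over Z this has rank 6, with invariant factors (1,1,1,1,1,1).

From H_k ≅ ker(∂_k) / im(∂_{k+1}) we obtain:

  H_0: rank C_0 − rank ∂_1 = 7 − 6 = 1, and the invariant factors of ∂_1 are all 1, so H_0 = Z.
  H_1: rank ker ∂_1 − rank ∂_2 = (9 − 6) − 0 = 3, and there is no ∂_2, so H_1 = Z^3.

H_0 ≅ Z,  H_1 ≅ Z^3.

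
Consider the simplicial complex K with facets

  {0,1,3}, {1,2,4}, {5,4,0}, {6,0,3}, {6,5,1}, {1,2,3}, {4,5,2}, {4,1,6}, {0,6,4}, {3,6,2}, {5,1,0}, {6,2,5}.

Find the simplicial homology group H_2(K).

H_2 = 0.

Order the vertices as 0 < 1 < 2 < 3 < 4 < 5 < 6. Listing each simplex with vertices in this order, K has dimension 2 with simplices:

  0-simplices (7): [0], [1], [2], [3], [4], [5], [6]
  1-simplices (18): [0,1], [0,3], [0,4], [0,5], [0,6], [1,2], [1,3], [1,4], [1,5], [1,6], [2,3], [2,4], [2,5], [2,6], [3,6], [4,5], [4,6], [5,6]
  2-simplices (12): [0,1,3], [0,1,5], [0,3,6], [0,4,5], [0,4,6], [1,2,3], [1,2,4], [1,4,6], [1,5,6], [2,3,6], [2,4,5], [2,5,6]

giving chain groups C_0 ≅ Z^7, C_1 ≅ Z^18, C_2 ≅ Z^12.

The boundary map ∂_1: C_1 → C_0 maps an edge to its endpoints' difference, ∂[p,q] = q − p. For instance
  ∂[2,3] = [3] − [2].
The resulting 7×18 matrix has rank 6, and its Smith normal form has invariant factors (1,1,1,1,1,1).

Boundary ∂_2: C_2 → C_1 sends each 2-simplex [p,q,r] to [q,r] − [p,r] + [p,q]. For instance
  ∂[2,5,6] = [5,6] − [2,6] + [2,5],
  ∂[0,1,5] = [1,5] − [0,5] + [0,1].
The resulting 18×12 matrix has rank 12, and its Smith normal form has invariant factors (1,1,1,1,1,1,1,1,1,1,1,2).

Computing H_k = (kernel of ∂_k) / (image of ∂_{k+1}):

  H_2: rank ker ∂_2 − rank ∂_3 = (12 − 12) − 0 = 0, and there is no ∂_3, so H_2 = 0.

(K is a triangulation of the real projective plane RP^2.)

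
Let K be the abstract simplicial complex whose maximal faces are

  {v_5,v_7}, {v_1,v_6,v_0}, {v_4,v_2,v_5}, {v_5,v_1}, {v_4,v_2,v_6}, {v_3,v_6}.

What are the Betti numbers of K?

b_0 = 1, b_1 = 1, b_2 = 0.

Order the vertices as v_0 < v_1 < v_2 < v_3 < v_4 < v_5 < v_6 < v_7. Listing each simplex with vertices in this order, K has dimension 2 with simplices:

  0-simplices (8): [v_0], [v_1], [v_2], [v_3], [v_4], [v_5], [v_6], [v_7]
  1-simplices (11): [v_0,v_1], [v_0,v_6], [v_1,v_5], [v_1,v_6], [v_2,v_4], [v_2,v_5], [v_2,v_6], [v_3,v_6], [v_4,v_5], [v_4,v_6], [v_5,v_7]
  2-simplices (3): [v_0,v_1,v_6], [v_2,v_4,v_5], [v_2,v_4,v_6]

Hence C_0 ≅ Z^8, C_1 ≅ Z^11, C_2 ≅ Z^3.

∂_1: C_1 → C_0 maps an edge to its endpoints' difference, ∂[p,q] = q − p. For instance
  ∂[v_1,v_5] = [v_5] − [v_1].
As a 8×11 matrix over Z this has rank 7, with invariant factors (1,1,1,1,1,1,1).

Boundary ∂_2: C_2 → C_1 maps a triangle to the signed sum of its edges. For instance
  ∂[v_2,v_4,v_5] = [v_4,v_5] − [v_2,v_5] + [v_2,v_4],
  ∂[v_2,v_4,v_6] = [v_4,v_6] − [v_2,v_6] + [v_2,v_4].
The resulting 11×3 matrix has rank 3, and its Smith normal form has invariant factors (1,1,1).

Now H_k = ker ∂_k / im ∂_{k+1}, so:

  H_0: rank C_0 − rank ∂_1 = 8 − 7 = 1, and the invariant factors of ∂_1 are all 1, so H_0 = Z.
  H_1: rank ker ∂_1 − rank ∂_2 = (11 − 7) − 3 = 1, and the invariant factors of ∂_2 are all 1, so H_1 = Z.
  H_2: rank ker ∂_2 − rank ∂_3 = (3 − 3) − 0 = 0, and there is no ∂_3, so H_2 = 0.

As a check, the Euler characteristic is 8 − 11 + 3 = 0, which agrees with 1 − 1 + 0 = 0.

Hence the Betti numbers are b_0 = 1, b_1 = 1, b_2 = 0.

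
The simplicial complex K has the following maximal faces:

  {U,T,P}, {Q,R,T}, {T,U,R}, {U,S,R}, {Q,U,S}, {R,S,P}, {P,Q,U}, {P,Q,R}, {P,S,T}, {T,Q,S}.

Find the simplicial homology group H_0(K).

We work with the vertex ordering P < Q < R < S < T < U. The simplices of K, each written with vertices in increasing order, are:

  0-simplices (6): P, Q, R, S, T, U
  1-simplices (15): PQ, PR, PS, PT, PU, QR, QS, QT, QU, RS, RT, RU, ST, SU, TU
  2-simplices (10): PQR, PQU, PRS, PST, PTU, QRT, QST, QSU, RSU, RTU

so the chain groups are C_0 ≅ Z^6, C_1 ≅ Z^15, C_2 ≅ Z^10.

Boundary ∂_1: C_1 → C_0 is given by ∂[p,q] = [q] − [p]. For instance
  ∂PU = U − P.
As a 6×15 matrix over Z this has rank 5, with invariant factors (1,1,1,1,1).

∂_2: C_2 → C_1 sends each 2-simplex [p,q,r] to [q,r] − [p,r] + [p,q]. For instance
  ∂QRT = RT − QT + QR,
  ∂QSU = SU − QU + QS.
The 15×10 boundary matrix has rank 10 and Smith normal form diag(1,1,1,1,1,1,1,1,1,2).

From H_k ≅ ker(∂_k) / im(∂_{k+1}) we obtain:

  H_0: rank C_0 − rank ∂_1 = 6 − 5 = 1, and the invariant factors of ∂_1 are all 1, so H_0 = Z.

(K is a triangulation of the real projective plane RP^2.)

H_0 = Z.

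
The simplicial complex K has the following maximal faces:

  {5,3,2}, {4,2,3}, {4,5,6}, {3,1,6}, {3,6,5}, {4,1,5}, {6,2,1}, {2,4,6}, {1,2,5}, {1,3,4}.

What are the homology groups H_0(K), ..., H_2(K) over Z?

H_0 ≅ Z,  H_1 ≅ Z/2Z,  H_2 = 0.

K has 6 vertices, 15 edges, 10 triangles.
rank ∂_0 = 0, rank ∂_1 = 5 ⇒ b_0 = 6 − 0 − 5 = 1; all invariant factors of ∂_1 are 1 so no torsion. So H_0 = Z.
rank ∂_1 = 5, rank ∂_2 = 10 ⇒ b_1 = 15 − 5 − 10 = 0; ∂_2 has invariant factor(s) [2] giving torsion. So H_1 = Z/2Z.
rank ∂_2 = 10, rank ∂_3 = 0 ⇒ b_2 = 10 − 10 − 0 = 0. So H_2 = 0.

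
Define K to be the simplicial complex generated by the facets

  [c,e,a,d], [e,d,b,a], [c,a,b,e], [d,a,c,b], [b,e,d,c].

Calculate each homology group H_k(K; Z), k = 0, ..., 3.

H_0 = Z,  H_1 = 0,  H_2 = 0,  H_3 = Z.

Fix the vertex order a < b < c < d < e and write every simplex with vertices in increasing order. Then dim K = 3 and the simplices of K are:

  0-simplices (5): a, b, c, d, e
  1-simplices (10): ab, ac, ad, ae, bc, bd, be, cd, ce, de
  2-simplices (10): abc, abd, abe, acd, ace, ade, bcd, bce, bde, cde
  3-simplices (5): abcd, abce, abde, acde, bcde

Hence C_0 ≅ Z^5, C_1 ≅ Z^10, C_2 ≅ Z^10, C_3 ≅ Z^5.

Boundary ∂_1: C_1 → C_0 sends each edge [p,q] (with p < q) to q − p. For instance
  ∂de = e − d.
As a 5×10 matrix over Z this has rank 4, with invariant factors (1,1,1,1).

The boundary map ∂_2: C_2 → C_1 acts by ∂[p,q,r] = [q,r] − [p,r] + [p,q]. For instance
  ∂abd = bd − ad + ab,
  ∂ade = de − ae + ad.
The resulting 10×10 matrix has rank 6, and its Smith normal form has invariant factors (1,1,1,1,1,1).

∂_3: C_3 → C_2 sends each 3-simplex σ to the alternating sum Σ_i (−1)^i (σ with its i-th vertex removed). For instance
  ∂bcde = cde − bde + bce − bcd,
  ∂abde = bde − ade + abe − abd.
The resulting 10×5 matrix has rank 4, and its Smith normal form has invariant factors (1,1,1,1).

From H_k ≅ ker(∂_k) / im(∂_{k+1}) we obtain:

  H_0: rank C_0 − rank ∂_1 = 5 − 4 = 1, and the invariant factors of ∂_1 are all 1, so H_0 = Z.
  H_1: rank ker ∂_1 − rank ∂_2 = (10 − 4) − 6 = 0, and the invariant factors of ∂_2 are all 1, so H_1 = 0.
  H_2: rank ker ∂_2 − rank ∂_3 = (10 − 6) − 4 = 0, and the invariant factors of ∂_3 are all 1, so H_2 = 0.
  H_3: rank ker ∂_3 − rank ∂_4 = (5 − 4) − 0 = 1, and there is no ∂_4, so H_3 = Z.

As a check, the Euler characteristic is 5 − 10 + 10 − 5 = 0, which agrees with 1 − 0 + 0 − 1 = 0.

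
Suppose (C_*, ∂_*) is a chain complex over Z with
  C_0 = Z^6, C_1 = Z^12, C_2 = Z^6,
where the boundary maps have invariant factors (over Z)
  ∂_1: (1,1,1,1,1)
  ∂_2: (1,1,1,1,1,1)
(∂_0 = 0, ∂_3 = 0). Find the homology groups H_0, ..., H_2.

H_0 = Z,  H_1 = Z,  H_2 = 0.

H_0: b_0 = 6 − 0 − 5 = 1; torsion from ∂_1 factors > 1: none. So H_0 = Z.
H_1: b_1 = 12 − 5 − 6 = 1; torsion from ∂_2 factors > 1: none. So H_1 = Z.
H_2: b_2 = 6 − 6 − 0 = 0; torsion from ∂_3 factors > 1: none. So H_2 = 0.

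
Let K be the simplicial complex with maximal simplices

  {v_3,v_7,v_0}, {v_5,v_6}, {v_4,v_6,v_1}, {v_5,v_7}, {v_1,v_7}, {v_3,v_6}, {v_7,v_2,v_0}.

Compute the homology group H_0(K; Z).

Order the vertices as v_0 < v_1 < v_2 < v_3 < v_4 < v_5 < v_6 < v_7. Listing each simplex with vertices in this order, K has dimension 2 with simplices:

  0-simplices (8): [v_0], [v_1], [v_2], [v_3], [v_4], [v_5], [v_6], [v_7]
  1-simplices (12): [v_0,v_2], [v_0,v_3], [v_0,v_7], [v_1,v_4], [v_1,v_6], [v_1,v_7], [v_2,v_7], [v_3,v_6], [v_3,v_7], [v_4,v_6], [v_5,v_6], [v_5,v_7]
  2-simplices (3): [v_0,v_2,v_7], [v_0,v_3,v_7], [v_1,v_4,v_6]

so the chain groups are C_0 ≅ Z^8, C_1 ≅ Z^12, C_2 ≅ Z^3.

The boundary map ∂_1: C_1 → C_0 is given by ∂[p,q] = [q] − [p].
This gives a 8×12 integer matrix of rank 7; reducing to Smith normal form yields diagonal entries (1,1,1,1,1,1,1).

∂_2: C_2 → C_1 acts by ∂[p,q,r] = [q,r] − [p,r] + [p,q]. For instance
  ∂[v_1,v_4,v_6] = [v_4,v_6] − [v_1,v_6] + [v_1,v_4],
  ∂[v_0,v_2,v_7] = [v_2,v_7] − [v_0,v_7] + [v_0,v_2].
This gives a 12×3 integer matrix of rank 3; reducing to Smith normal form yields diagonal entries (1,1,1).

Computing H_k = (kernel of ∂_k) / (image of ∂_{k+1}):

  H_0: rank C_0 − rank ∂_1 = 8 − 7 = 1, and the invariant factors of ∂_1 are all 1, so H_0 ≅ Z.

H_0 ≅ Z.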